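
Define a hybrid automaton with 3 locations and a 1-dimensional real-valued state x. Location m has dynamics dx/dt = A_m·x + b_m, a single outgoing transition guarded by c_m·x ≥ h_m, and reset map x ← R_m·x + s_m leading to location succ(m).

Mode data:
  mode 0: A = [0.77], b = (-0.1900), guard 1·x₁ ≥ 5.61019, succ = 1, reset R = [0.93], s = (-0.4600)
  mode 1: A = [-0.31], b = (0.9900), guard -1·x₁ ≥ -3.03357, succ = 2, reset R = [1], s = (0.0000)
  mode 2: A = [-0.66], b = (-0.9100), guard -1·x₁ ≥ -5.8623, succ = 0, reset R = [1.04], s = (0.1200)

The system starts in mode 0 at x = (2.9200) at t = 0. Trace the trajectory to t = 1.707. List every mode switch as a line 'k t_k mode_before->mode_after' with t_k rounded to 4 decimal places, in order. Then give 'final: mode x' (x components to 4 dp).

1 0.9043 0->1
final: 1 4.4130

Mode 0: guard c·x = 5.6102 hit at Δt = 0.9043 (t = 0.9043), x⁻ = (5.6102) → reset → x⁺ = (4.7575), jump to mode 1
Mode 1: flow for 0.8027 to horizon, guard not reached → x = (4.4130)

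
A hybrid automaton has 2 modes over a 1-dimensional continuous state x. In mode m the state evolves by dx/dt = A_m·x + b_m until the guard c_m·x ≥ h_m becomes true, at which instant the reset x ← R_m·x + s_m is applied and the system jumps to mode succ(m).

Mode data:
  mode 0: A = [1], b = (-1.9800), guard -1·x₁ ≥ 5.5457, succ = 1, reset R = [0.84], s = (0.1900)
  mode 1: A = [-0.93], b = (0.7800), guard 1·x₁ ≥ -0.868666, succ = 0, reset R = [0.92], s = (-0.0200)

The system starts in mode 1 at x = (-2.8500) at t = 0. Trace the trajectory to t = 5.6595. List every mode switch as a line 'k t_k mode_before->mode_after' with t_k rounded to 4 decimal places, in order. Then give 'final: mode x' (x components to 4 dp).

1 0.8283 1->0
2 1.8173 0->1
3 3.0367 1->0
4 4.0257 0->1
5 5.2452 1->0
final: 0 -2.2560

Mode 1: guard c·x = -0.8687 hit at Δt = 0.8283 (t = 0.8283), x⁻ = (-0.8687) → reset → x⁺ = (-0.8192), jump to mode 0
Mode 0: guard c·x = 5.5457 hit at Δt = 0.9890 (t = 1.8173), x⁻ = (-5.5457) → reset → x⁺ = (-4.4684), jump to mode 1
Mode 1: guard c·x = -0.8687 hit at Δt = 1.2194 (t = 3.0367), x⁻ = (-0.8687) → reset → x⁺ = (-0.8192), jump to mode 0
Mode 0: guard c·x = 5.5457 hit at Δt = 0.9890 (t = 4.0257), x⁻ = (-5.5457) → reset → x⁺ = (-4.4684), jump to mode 1
Mode 1: guard c·x = -0.8687 hit at Δt = 1.2194 (t = 5.2452), x⁻ = (-0.8687) → reset → x⁺ = (-0.8192), jump to mode 0
Mode 0: flow for 0.4143 to horizon, guard not reached → x = (-2.2560)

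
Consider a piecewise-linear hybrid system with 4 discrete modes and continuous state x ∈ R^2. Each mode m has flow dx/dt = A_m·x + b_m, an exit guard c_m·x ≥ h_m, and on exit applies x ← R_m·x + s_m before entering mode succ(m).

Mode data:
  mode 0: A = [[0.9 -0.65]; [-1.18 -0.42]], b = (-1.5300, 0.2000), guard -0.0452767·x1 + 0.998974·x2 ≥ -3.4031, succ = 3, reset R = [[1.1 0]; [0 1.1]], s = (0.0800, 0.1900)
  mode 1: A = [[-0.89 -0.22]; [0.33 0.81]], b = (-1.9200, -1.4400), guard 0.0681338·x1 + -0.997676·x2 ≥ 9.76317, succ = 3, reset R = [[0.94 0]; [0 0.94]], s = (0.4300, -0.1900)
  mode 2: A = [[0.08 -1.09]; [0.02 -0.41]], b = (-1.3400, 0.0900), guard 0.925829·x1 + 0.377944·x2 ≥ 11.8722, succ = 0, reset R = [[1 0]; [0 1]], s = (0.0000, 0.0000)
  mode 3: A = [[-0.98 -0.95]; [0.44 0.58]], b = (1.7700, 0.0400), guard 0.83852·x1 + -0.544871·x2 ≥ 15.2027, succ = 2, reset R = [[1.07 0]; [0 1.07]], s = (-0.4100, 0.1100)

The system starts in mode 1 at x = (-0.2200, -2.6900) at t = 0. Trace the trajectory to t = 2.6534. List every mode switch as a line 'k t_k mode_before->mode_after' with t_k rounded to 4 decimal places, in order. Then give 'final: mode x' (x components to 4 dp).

Mode 1: guard c·x = 9.7632 hit at Δt = 1.1446 (t = 1.1446), x⁻ = (-0.4629, -9.8175) → reset → x⁺ = (-0.0051, -9.4185), jump to mode 3
Mode 3: guard c·x = 15.2027 hit at Δt = 1.0284 (t = 2.1730), x⁻ = (8.7764, -14.3951) → reset → x⁺ = (8.9808, -15.2928), jump to mode 2
Mode 2: flow for 0.4804 to horizon, guard not reached → x = (16.0529, -12.4084)

1 1.1446 1->3
2 2.1730 3->2
final: 2 16.0529 -12.4084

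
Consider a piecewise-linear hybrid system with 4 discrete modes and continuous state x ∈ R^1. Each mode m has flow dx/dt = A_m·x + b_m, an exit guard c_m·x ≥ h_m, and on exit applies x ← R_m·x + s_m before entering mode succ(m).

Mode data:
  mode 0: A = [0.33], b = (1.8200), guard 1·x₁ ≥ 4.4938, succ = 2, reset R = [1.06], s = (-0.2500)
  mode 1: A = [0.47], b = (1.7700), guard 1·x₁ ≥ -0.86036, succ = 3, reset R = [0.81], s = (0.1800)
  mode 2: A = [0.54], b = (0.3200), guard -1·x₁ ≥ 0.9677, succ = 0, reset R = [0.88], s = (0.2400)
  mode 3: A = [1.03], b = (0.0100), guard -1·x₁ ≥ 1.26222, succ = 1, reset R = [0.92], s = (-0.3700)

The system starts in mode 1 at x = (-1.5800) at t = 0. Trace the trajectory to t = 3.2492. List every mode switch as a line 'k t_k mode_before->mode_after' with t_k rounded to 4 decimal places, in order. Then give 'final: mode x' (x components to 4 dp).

Mode 1: guard c·x = -0.8604 hit at Δt = 0.6055 (t = 0.6055), x⁻ = (-0.8604) → reset → x⁺ = (-0.5169), jump to mode 3
Mode 3: guard c·x = 1.2622 hit at Δt = 0.8777 (t = 1.4832), x⁻ = (-1.2622) → reset → x⁺ = (-1.5312), jump to mode 1
Mode 1: guard c·x = -0.8604 hit at Δt = 0.5586 (t = 2.0418), x⁻ = (-0.8604) → reset → x⁺ = (-0.5169), jump to mode 3
Mode 3: guard c·x = 1.2622 hit at Δt = 0.8777 (t = 2.9195), x⁻ = (-1.2622) → reset → x⁺ = (-1.5312), jump to mode 1
Mode 1: flow for 0.3297 to horizon, guard not reached → x = (-1.1566)

1 0.6055 1->3
2 1.4832 3->1
3 2.0418 1->3
4 2.9195 3->1
final: 1 -1.1566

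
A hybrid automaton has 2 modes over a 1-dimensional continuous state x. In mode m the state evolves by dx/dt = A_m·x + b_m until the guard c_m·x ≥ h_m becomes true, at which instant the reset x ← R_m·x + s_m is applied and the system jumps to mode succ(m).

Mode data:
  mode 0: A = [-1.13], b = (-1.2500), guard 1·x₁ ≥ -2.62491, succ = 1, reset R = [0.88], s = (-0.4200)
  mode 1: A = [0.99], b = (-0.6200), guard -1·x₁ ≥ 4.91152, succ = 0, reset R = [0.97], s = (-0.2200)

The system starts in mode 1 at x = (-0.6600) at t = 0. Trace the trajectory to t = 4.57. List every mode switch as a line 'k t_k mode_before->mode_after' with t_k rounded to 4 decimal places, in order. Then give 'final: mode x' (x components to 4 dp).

Mode 1: guard c·x = 4.9115 hit at Δt = 1.4746 (t = 1.4746), x⁻ = (-4.9115) → reset → x⁺ = (-4.9842), jump to mode 0
Mode 0: guard c·x = -2.6249 hit at Δt = 0.8296 (t = 2.3042), x⁻ = (-2.6249) → reset → x⁺ = (-2.7299), jump to mode 1
Mode 1: guard c·x = 4.9115 hit at Δt = 0.5058 (t = 2.8100), x⁻ = (-4.9115) → reset → x⁺ = (-4.9842), jump to mode 0
Mode 0: guard c·x = -2.6249 hit at Δt = 0.8296 (t = 3.6397), x⁻ = (-2.6249) → reset → x⁺ = (-2.7299), jump to mode 1
Mode 1: guard c·x = 4.9115 hit at Δt = 0.5058 (t = 4.1455), x⁻ = (-4.9115) → reset → x⁺ = (-4.9842), jump to mode 0
Mode 0: flow for 0.4245 to horizon, guard not reached → x = (-3.5066)

1 1.4746 1->0
2 2.3042 0->1
3 2.8100 1->0
4 3.6397 0->1
5 4.1455 1->0
final: 0 -3.5066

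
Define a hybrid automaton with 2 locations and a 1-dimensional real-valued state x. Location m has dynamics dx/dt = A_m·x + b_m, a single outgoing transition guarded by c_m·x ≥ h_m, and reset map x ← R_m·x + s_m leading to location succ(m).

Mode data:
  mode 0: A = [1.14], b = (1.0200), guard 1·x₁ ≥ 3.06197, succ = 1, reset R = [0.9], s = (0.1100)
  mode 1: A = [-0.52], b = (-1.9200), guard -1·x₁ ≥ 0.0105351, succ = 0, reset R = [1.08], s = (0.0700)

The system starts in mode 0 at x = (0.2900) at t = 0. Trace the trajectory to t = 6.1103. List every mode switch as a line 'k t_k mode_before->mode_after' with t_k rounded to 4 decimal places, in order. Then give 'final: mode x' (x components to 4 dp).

Mode 0: guard c·x = 3.0620 hit at Δt = 1.0578 (t = 1.0578), x⁻ = (3.0620) → reset → x⁺ = (2.8658), jump to mode 1
Mode 1: guard c·x = 0.0105 hit at Δt = 1.1102 (t = 2.1680), x⁻ = (-0.0105) → reset → x⁺ = (0.0586), jump to mode 0
Mode 0: guard c·x = 3.0620 hit at Δt = 1.2484 (t = 3.4164), x⁻ = (3.0620) → reset → x⁺ = (2.8658), jump to mode 1
Mode 1: guard c·x = 0.0105 hit at Δt = 1.1102 (t = 4.5266), x⁻ = (-0.0105) → reset → x⁺ = (0.0586), jump to mode 0
Mode 0: guard c·x = 3.0620 hit at Δt = 1.2484 (t = 5.7750), x⁻ = (3.0620) → reset → x⁺ = (2.8658), jump to mode 1
Mode 1: flow for 0.3353 to horizon, guard not reached → x = (1.8165)

1 1.0578 0->1
2 2.1680 1->0
3 3.4164 0->1
4 4.5266 1->0
5 5.7750 0->1
final: 1 1.8165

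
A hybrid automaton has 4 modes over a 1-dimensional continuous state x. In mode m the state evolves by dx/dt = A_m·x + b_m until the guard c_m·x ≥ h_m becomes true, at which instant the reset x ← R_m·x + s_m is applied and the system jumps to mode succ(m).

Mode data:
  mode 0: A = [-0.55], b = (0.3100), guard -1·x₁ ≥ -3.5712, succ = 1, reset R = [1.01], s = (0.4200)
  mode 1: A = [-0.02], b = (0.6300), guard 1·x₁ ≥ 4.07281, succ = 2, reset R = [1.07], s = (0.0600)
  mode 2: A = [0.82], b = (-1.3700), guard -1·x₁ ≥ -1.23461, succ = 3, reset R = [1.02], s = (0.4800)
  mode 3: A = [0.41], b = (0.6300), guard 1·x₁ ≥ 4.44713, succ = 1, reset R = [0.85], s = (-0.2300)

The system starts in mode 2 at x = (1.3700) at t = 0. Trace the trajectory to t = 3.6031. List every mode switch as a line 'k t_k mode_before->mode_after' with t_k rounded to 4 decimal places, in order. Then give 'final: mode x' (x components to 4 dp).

Mode 2: guard c·x = -1.2346 hit at Δt = 0.4533 (t = 0.4533), x⁻ = (1.2346) → reset → x⁺ = (1.7393), jump to mode 3
Mode 3: guard c·x = 4.4471 hit at Δt = 1.4694 (t = 1.9227), x⁻ = (4.4471) → reset → x⁺ = (3.5501), jump to mode 1
Mode 1: guard c·x = 4.0728 hit at Δt = 0.9440 (t = 2.8667), x⁻ = (4.0728) → reset → x⁺ = (4.4179), jump to mode 2
Mode 2: flow for 0.7364 to horizon, guard not reached → x = (6.6957)

1 0.4533 2->3
2 1.9227 3->1
3 2.8667 1->2
final: 2 6.6957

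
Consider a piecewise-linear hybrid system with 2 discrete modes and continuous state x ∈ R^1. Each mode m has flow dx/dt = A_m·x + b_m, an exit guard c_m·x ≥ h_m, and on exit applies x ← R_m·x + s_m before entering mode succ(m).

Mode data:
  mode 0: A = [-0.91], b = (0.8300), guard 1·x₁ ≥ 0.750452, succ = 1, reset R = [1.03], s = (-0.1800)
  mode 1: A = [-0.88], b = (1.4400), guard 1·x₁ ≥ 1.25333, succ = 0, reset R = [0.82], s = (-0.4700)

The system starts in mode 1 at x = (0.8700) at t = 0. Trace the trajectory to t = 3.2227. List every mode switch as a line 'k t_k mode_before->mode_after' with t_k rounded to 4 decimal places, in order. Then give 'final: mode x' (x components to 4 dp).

Mode 1: guard c·x = 1.2533 hit at Δt = 0.7881 (t = 0.7881), x⁻ = (1.2533) → reset → x⁺ = (0.5577), jump to mode 0
Mode 0: guard c·x = 0.7505 hit at Δt = 0.8626 (t = 1.6507), x⁻ = (0.7505) → reset → x⁺ = (0.5930), jump to mode 1
Mode 1: guard c·x = 1.2533 hit at Δt = 1.1388 (t = 2.7895), x⁻ = (1.2533) → reset → x⁺ = (0.5577), jump to mode 0
Mode 0: flow for 0.4332 to horizon, guard not reached → x = (0.6732)

1 0.7881 1->0
2 1.6507 0->1
3 2.7895 1->0
final: 0 0.6732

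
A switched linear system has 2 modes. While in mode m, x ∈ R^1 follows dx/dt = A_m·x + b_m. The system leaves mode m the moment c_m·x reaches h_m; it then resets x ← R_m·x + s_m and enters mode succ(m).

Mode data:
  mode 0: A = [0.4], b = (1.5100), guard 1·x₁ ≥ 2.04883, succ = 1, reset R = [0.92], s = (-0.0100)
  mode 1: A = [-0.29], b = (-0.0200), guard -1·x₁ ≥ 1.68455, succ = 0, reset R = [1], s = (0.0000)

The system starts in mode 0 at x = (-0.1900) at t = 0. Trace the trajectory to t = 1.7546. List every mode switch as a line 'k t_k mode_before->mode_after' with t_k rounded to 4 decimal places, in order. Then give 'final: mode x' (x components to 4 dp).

Mode 0: guard c·x = 2.0488 hit at Δt = 1.2130 (t = 1.2130), x⁻ = (2.0488) → reset → x⁺ = (1.8749), jump to mode 1
Mode 1: flow for 0.5416 to horizon, guard not reached → x = (1.5924)

1 1.2130 0->1
final: 1 1.5924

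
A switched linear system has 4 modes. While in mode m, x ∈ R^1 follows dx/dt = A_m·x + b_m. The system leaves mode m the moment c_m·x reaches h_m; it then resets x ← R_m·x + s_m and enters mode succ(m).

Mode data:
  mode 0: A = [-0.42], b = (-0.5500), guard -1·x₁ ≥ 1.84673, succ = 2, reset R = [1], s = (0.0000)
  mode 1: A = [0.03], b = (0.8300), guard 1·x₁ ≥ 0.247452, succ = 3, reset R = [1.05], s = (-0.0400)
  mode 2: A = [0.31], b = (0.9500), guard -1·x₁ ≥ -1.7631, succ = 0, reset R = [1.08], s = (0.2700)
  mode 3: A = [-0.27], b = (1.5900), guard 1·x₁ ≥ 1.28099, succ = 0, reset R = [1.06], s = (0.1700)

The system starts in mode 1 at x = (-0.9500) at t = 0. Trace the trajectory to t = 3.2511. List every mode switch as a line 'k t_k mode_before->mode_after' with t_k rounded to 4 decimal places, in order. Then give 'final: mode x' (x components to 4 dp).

1 1.4615 1->3
2 2.2291 3->0
final: 0 0.5376

Mode 1: guard c·x = 0.2475 hit at Δt = 1.4615 (t = 1.4615), x⁻ = (0.2475) → reset → x⁺ = (0.2198), jump to mode 3
Mode 3: guard c·x = 1.2810 hit at Δt = 0.7676 (t = 2.2291), x⁻ = (1.2810) → reset → x⁺ = (1.5278), jump to mode 0
Mode 0: flow for 1.0220 to horizon, guard not reached → x = (0.5376)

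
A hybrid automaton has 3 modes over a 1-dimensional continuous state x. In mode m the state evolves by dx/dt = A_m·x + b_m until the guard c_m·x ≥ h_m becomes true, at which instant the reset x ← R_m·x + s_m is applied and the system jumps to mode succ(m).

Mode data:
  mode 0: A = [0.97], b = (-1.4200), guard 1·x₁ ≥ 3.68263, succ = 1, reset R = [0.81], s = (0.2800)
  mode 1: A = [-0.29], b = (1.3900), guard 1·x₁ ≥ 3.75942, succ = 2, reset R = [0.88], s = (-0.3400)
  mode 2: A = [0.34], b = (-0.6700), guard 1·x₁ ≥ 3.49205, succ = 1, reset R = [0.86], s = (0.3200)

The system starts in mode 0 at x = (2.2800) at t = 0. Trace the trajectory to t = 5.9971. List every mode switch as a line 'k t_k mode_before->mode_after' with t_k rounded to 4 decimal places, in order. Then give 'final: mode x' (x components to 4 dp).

1 1.0311 0->1
2 2.3837 1->2
3 3.6248 2->1
4 4.8389 1->2
final: 2 3.4498

Mode 0: guard c·x = 3.6826 hit at Δt = 1.0311 (t = 1.0311), x⁻ = (3.6826) → reset → x⁺ = (3.2629), jump to mode 1
Mode 1: guard c·x = 3.7594 hit at Δt = 1.3526 (t = 2.3837), x⁻ = (3.7594) → reset → x⁺ = (2.9683), jump to mode 2
Mode 2: guard c·x = 3.4920 hit at Δt = 1.2411 (t = 3.6248), x⁻ = (3.4920) → reset → x⁺ = (3.3232), jump to mode 1
Mode 1: guard c·x = 3.7594 hit at Δt = 1.2141 (t = 4.8389), x⁻ = (3.7594) → reset → x⁺ = (2.9683), jump to mode 2
Mode 2: flow for 1.1582 to horizon, guard not reached → x = (3.4498)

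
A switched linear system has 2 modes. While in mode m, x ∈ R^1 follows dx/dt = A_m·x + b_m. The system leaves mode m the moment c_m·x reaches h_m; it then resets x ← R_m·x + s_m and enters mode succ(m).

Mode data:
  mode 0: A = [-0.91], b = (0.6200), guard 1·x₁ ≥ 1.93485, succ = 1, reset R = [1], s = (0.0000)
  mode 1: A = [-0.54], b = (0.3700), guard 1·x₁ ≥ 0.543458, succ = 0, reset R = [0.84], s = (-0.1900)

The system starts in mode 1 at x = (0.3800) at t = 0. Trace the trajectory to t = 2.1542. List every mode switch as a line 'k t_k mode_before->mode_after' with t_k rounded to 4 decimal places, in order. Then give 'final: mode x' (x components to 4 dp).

Mode 1: guard c·x = 0.5435 hit at Δt = 1.4204 (t = 1.4204), x⁻ = (0.5435) → reset → x⁺ = (0.2665), jump to mode 0
Mode 0: flow for 0.7338 to horizon, guard not reached → x = (0.4686)

1 1.4204 1->0
final: 0 0.4686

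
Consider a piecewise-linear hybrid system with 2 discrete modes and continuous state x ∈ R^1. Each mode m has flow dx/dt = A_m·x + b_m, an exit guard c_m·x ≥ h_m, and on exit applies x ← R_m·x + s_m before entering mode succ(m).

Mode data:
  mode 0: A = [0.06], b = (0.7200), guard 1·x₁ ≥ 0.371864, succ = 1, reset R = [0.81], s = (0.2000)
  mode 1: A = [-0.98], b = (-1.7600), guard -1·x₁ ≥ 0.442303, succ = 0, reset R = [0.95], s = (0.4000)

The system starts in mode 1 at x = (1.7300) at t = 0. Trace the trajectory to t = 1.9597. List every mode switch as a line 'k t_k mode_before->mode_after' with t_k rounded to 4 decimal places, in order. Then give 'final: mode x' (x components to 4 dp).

1 0.9769 1->0
2 1.5136 0->1
final: 1 -0.3123

Mode 1: guard c·x = 0.4423 hit at Δt = 0.9769 (t = 0.9769), x⁻ = (-0.4423) → reset → x⁺ = (-0.0202), jump to mode 0
Mode 0: guard c·x = 0.3719 hit at Δt = 0.5367 (t = 1.5136), x⁻ = (0.3719) → reset → x⁺ = (0.5012), jump to mode 1
Mode 1: flow for 0.4461 to horizon, guard not reached → x = (-0.3123)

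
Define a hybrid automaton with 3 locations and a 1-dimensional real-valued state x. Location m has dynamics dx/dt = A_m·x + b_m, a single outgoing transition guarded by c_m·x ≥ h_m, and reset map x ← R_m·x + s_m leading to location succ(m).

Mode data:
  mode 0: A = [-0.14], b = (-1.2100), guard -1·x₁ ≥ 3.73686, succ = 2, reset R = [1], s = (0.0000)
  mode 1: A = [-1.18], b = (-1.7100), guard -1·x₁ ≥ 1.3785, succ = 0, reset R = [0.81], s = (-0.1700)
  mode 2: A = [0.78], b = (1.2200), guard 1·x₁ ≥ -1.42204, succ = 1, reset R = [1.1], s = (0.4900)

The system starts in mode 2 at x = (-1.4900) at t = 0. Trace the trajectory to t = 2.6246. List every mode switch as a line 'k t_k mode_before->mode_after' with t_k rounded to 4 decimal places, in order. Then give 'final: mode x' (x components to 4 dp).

Mode 2: guard c·x = -1.4220 hit at Δt = 0.8344 (t = 0.8344), x⁻ = (-1.4220) → reset → x⁺ = (-1.0742), jump to mode 1
Mode 1: guard c·x = 1.3785 hit at Δt = 1.4143 (t = 2.2487), x⁻ = (-1.3785) → reset → x⁺ = (-1.2866), jump to mode 0
Mode 0: flow for 0.3759 to horizon, guard not reached → x = (-1.6637)

1 0.8344 2->1
2 2.2487 1->0
final: 0 -1.6637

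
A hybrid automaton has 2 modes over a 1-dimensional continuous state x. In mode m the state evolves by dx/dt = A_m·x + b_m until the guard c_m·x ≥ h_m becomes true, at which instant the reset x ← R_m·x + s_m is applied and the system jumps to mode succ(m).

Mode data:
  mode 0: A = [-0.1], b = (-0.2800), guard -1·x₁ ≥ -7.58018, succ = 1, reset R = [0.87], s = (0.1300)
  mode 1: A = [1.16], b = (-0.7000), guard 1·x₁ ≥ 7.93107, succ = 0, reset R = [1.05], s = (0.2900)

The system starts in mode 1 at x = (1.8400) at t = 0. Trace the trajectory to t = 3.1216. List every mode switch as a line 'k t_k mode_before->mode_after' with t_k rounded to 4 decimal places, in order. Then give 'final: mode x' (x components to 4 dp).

1 1.5339 1->0
2 2.4865 0->1
3 2.6416 1->0
final: 0 8.0825

Mode 1: guard c·x = 7.9311 hit at Δt = 1.5339 (t = 1.5339), x⁻ = (7.9311) → reset → x⁺ = (8.6176), jump to mode 0
Mode 0: guard c·x = -7.5802 hit at Δt = 0.9526 (t = 2.4865), x⁻ = (7.5802) → reset → x⁺ = (6.7248), jump to mode 1
Mode 1: guard c·x = 7.9311 hit at Δt = 0.1551 (t = 2.6416), x⁻ = (7.9311) → reset → x⁺ = (8.6176), jump to mode 0
Mode 0: flow for 0.4800 to horizon, guard not reached → x = (8.0825)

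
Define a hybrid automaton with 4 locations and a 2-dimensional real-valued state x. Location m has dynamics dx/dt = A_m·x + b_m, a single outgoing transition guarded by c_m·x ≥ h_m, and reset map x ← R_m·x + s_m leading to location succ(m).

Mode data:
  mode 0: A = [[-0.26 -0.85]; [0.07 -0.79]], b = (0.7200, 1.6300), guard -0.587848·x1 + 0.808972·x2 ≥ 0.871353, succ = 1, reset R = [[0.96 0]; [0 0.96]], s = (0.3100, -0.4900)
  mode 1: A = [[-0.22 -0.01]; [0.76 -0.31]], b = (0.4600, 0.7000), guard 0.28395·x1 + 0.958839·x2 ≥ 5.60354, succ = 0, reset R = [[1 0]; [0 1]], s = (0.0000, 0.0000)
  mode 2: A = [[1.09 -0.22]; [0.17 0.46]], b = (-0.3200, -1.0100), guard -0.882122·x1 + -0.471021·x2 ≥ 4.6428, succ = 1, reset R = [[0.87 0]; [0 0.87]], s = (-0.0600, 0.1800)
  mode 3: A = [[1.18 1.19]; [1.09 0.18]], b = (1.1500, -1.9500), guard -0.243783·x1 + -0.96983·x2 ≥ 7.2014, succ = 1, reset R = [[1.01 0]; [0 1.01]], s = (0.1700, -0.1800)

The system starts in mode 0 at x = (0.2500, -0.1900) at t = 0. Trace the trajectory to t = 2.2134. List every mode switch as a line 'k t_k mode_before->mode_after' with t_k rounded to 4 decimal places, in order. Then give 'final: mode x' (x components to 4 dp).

Mode 0: guard c·x = 0.8714 hit at Δt = 1.3216 (t = 1.3216), x⁻ = (0.2979, 1.2936) → reset → x⁺ = (0.5960, 0.7518), jump to mode 1
Mode 1: flow for 0.8918 to horizon, guard not reached → x = (0.8528, 1.5509)

1 1.3216 0->1
final: 1 0.8528 1.5509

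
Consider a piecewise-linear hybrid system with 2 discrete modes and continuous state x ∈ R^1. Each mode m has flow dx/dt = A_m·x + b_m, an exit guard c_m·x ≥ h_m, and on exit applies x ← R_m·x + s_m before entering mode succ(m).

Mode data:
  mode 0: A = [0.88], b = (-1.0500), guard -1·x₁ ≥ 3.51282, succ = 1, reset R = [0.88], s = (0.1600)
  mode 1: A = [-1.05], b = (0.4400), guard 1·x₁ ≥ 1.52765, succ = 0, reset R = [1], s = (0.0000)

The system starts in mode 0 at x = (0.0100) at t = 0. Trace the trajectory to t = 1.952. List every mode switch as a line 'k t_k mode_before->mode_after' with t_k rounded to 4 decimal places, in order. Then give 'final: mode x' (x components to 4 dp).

1 1.5689 0->1
final: 1 -1.8217

Mode 0: guard c·x = 3.5128 hit at Δt = 1.5689 (t = 1.5689), x⁻ = (-3.5128) → reset → x⁺ = (-2.9313), jump to mode 1
Mode 1: flow for 0.3831 to horizon, guard not reached → x = (-1.8217)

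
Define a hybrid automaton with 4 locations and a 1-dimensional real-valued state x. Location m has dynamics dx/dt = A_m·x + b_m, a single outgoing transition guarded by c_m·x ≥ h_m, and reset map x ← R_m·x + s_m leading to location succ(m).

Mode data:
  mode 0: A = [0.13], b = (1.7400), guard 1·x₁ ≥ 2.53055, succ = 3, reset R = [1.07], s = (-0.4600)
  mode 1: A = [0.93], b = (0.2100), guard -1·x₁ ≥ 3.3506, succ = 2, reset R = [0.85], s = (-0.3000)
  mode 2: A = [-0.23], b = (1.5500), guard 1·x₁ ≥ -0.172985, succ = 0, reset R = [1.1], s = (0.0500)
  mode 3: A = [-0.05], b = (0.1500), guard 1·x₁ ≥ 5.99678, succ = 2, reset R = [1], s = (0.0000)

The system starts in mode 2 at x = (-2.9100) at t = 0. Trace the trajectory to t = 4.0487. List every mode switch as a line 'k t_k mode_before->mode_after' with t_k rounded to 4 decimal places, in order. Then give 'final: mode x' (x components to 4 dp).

Mode 2: guard c·x = -0.1730 hit at Δt = 1.4504 (t = 1.4504), x⁻ = (-0.1730) → reset → x⁺ = (-0.1403), jump to mode 0
Mode 0: guard c·x = 2.5305 hit at Δt = 1.4131 (t = 2.8635), x⁻ = (2.5305) → reset → x⁺ = (2.2477), jump to mode 3
Mode 3: flow for 1.1852 to horizon, guard not reached → x = (2.2910)

1 1.4504 2->0
2 2.8635 0->3
final: 3 2.2910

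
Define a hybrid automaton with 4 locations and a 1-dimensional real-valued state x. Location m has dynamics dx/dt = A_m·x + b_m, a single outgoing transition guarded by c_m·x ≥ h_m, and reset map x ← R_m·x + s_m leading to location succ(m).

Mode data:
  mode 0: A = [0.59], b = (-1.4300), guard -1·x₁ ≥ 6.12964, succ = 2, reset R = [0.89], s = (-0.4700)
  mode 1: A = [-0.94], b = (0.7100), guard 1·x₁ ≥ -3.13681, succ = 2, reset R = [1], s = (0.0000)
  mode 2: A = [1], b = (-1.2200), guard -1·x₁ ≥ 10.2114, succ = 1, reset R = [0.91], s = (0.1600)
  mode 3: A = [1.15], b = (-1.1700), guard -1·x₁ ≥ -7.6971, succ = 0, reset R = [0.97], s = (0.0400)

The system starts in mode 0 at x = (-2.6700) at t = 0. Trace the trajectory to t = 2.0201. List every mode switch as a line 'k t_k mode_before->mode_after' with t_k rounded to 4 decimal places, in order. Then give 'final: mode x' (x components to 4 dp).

1 0.8785 0->2
2 1.3484 2->1
final: 1 -4.5034

Mode 0: guard c·x = 6.1296 hit at Δt = 0.8785 (t = 0.8785), x⁻ = (-6.1296) → reset → x⁺ = (-5.9254), jump to mode 2
Mode 2: guard c·x = 10.2114 hit at Δt = 0.4699 (t = 1.3484), x⁻ = (-10.2114) → reset → x⁺ = (-9.1324), jump to mode 1
Mode 1: flow for 0.6717 to horizon, guard not reached → x = (-4.5034)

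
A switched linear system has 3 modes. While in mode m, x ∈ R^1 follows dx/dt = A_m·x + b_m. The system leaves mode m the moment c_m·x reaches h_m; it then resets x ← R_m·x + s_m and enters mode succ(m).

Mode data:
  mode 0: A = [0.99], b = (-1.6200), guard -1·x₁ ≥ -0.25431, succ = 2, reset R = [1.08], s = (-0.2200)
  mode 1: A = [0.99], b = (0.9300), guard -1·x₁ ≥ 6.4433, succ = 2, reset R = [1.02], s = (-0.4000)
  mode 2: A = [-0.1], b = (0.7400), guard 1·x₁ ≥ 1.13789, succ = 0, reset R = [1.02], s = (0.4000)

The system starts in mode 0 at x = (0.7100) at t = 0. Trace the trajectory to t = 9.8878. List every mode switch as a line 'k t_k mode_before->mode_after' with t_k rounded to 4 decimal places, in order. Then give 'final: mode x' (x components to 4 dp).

Mode 0: guard c·x = -0.2543 hit at Δt = 0.4041 (t = 0.4041), x⁻ = (0.2543) → reset → x⁺ = (0.0547), jump to mode 2
Mode 2: guard c·x = 1.1379 hit at Δt = 1.5955 (t = 1.9996), x⁻ = (1.1379) → reset → x⁺ = (1.5606), jump to mode 0
Mode 0: guard c·x = -0.2543 hit at Δt = 2.9337 (t = 4.9333), x⁻ = (0.2543) → reset → x⁺ = (0.0547), jump to mode 2
Mode 2: guard c·x = 1.1379 hit at Δt = 1.5955 (t = 6.5288), x⁻ = (1.1379) → reset → x⁺ = (1.5606), jump to mode 0
Mode 0: guard c·x = -0.2543 hit at Δt = 2.9337 (t = 9.4624), x⁻ = (0.2543) → reset → x⁺ = (0.0547), jump to mode 2
Mode 2: flow for 0.4254 to horizon, guard not reached → x = (0.3605)

1 0.4041 0->2
2 1.9996 2->0
3 4.9333 0->2
4 6.5288 2->0
5 9.4624 0->2
final: 2 0.3605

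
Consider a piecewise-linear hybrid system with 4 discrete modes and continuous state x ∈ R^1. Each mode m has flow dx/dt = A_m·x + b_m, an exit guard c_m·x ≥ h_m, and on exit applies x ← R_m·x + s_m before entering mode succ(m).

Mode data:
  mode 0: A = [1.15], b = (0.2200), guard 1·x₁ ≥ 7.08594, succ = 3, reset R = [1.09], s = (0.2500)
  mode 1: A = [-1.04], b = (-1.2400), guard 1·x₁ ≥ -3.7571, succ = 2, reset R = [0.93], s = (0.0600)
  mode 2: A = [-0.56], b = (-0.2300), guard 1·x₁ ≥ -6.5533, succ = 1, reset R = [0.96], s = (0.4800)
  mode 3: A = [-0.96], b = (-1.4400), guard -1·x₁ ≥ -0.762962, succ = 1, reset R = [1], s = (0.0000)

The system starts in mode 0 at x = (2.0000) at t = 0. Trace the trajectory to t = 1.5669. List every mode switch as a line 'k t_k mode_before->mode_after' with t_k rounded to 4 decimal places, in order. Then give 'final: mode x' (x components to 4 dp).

1 1.0437 0->3
final: 3 4.2330

Mode 0: guard c·x = 7.0859 hit at Δt = 1.0437 (t = 1.0437), x⁻ = (7.0859) → reset → x⁺ = (7.9737), jump to mode 3
Mode 3: flow for 0.5232 to horizon, guard not reached → x = (4.2330)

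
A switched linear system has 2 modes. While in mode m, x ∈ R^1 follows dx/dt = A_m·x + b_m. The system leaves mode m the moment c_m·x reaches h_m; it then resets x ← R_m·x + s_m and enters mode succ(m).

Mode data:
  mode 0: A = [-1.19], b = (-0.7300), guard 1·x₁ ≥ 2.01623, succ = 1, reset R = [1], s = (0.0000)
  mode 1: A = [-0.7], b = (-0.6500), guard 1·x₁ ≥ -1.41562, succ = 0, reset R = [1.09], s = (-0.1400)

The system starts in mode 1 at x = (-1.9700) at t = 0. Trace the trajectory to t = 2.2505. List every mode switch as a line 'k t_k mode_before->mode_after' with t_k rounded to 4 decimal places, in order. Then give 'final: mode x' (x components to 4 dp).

1 1.0857 1->0
final: 0 -0.8809

Mode 1: guard c·x = -1.4156 hit at Δt = 1.0857 (t = 1.0857), x⁻ = (-1.4156) → reset → x⁺ = (-1.6830), jump to mode 0
Mode 0: flow for 1.1648 to horizon, guard not reached → x = (-0.8809)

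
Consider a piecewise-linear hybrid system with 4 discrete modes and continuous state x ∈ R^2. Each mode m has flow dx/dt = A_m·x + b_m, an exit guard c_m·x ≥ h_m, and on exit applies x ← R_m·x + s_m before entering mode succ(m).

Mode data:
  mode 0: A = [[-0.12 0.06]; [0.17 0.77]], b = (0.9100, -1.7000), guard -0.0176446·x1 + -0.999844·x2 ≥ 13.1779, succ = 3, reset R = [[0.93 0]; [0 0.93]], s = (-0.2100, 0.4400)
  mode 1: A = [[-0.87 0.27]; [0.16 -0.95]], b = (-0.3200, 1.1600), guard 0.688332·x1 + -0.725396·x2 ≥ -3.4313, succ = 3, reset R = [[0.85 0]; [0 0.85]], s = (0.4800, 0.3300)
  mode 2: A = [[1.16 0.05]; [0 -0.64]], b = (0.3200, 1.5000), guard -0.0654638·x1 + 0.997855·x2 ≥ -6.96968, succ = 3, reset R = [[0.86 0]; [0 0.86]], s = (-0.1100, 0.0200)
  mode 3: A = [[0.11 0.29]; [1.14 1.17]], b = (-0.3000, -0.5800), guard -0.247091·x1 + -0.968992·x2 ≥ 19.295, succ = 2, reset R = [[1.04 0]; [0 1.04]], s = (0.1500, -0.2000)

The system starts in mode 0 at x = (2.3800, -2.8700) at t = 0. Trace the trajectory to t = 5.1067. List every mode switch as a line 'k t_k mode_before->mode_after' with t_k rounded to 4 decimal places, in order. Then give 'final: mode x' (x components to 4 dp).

1 1.5490 0->3
2 2.0185 3->2
3 3.4436 2->3
4 4.2770 3->2
final: 2 -9.7770 -10.7839

Mode 0: guard c·x = 13.1779 hit at Δt = 1.5490 (t = 1.5490), x⁻ = (2.6514, -13.2267) → reset → x⁺ = (2.2558, -11.8609), jump to mode 3
Mode 3: guard c·x = 19.2950 hit at Δt = 0.4695 (t = 2.0185), x⁻ = (0.0791, -19.9326) → reset → x⁺ = (0.2322, -20.9299), jump to mode 2
Mode 2: guard c·x = -6.9697 hit at Δt = 1.4251 (t = 3.4436), x⁻ = (-0.3123, -7.0052) → reset → x⁺ = (-0.3786, -6.0044), jump to mode 3
Mode 3: guard c·x = 19.2950 hit at Δt = 0.8334 (t = 4.2770), x⁻ = (-3.4966, -19.0208) → reset → x⁺ = (-3.4865, -19.9816), jump to mode 2
Mode 2: flow for 0.8297 to horizon, guard not reached → x = (-9.7770, -10.7839)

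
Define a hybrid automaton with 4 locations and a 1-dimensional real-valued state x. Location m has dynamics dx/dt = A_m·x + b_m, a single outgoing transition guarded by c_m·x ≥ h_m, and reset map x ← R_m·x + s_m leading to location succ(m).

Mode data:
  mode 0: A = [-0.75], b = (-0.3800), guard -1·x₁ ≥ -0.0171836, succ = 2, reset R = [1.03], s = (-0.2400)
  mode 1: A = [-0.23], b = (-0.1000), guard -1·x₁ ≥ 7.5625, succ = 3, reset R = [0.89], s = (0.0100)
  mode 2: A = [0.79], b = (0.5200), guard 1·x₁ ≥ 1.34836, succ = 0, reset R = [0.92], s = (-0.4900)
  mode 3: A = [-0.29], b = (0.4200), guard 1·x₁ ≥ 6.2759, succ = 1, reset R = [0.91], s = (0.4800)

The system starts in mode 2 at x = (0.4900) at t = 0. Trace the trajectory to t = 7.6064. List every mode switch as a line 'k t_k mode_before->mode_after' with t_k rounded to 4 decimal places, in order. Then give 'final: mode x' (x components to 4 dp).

Mode 2: guard c·x = 1.3484 hit at Δt = 0.7066 (t = 0.7066), x⁻ = (1.3484) → reset → x⁺ = (0.7505), jump to mode 0
Mode 0: guard c·x = -0.0172 hit at Δt = 1.1672 (t = 1.8738), x⁻ = (0.0172) → reset → x⁺ = (-0.2223), jump to mode 2
Mode 2: guard c·x = 1.3484 hit at Δt = 1.9326 (t = 3.8064), x⁻ = (1.3484) → reset → x⁺ = (0.7505), jump to mode 0
Mode 0: guard c·x = -0.0172 hit at Δt = 1.1672 (t = 4.9736), x⁻ = (0.0172) → reset → x⁺ = (-0.2223), jump to mode 2
Mode 2: guard c·x = 1.3484 hit at Δt = 1.9326 (t = 6.9061), x⁻ = (1.3484) → reset → x⁺ = (0.7505), jump to mode 0
Mode 0: flow for 0.7003 to horizon, guard not reached → x = (0.2369)

1 0.7066 2->0
2 1.8738 0->2
3 3.8064 2->0
4 4.9736 0->2
5 6.9061 2->0
final: 0 0.2369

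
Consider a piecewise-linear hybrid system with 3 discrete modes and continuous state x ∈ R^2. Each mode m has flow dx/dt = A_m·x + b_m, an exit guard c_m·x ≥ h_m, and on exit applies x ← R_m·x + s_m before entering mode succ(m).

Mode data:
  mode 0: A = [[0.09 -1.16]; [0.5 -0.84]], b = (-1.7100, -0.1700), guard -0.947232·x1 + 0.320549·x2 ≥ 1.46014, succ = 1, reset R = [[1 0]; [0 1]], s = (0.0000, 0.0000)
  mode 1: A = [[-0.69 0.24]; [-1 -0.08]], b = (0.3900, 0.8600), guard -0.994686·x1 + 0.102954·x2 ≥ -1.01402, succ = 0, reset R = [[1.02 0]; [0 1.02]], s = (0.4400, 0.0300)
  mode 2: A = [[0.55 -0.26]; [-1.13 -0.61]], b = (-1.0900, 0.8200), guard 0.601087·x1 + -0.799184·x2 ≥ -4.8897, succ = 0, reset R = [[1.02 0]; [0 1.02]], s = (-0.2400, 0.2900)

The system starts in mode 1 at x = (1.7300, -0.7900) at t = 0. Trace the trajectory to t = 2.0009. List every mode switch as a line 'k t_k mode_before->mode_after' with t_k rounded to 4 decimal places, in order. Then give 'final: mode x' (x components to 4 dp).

Mode 1: guard c·x = -1.0140 hit at Δt = 1.1240 (t = 1.1240), x⁻ = (0.8998, -1.1555) → reset → x⁺ = (1.3578, -1.1486), jump to mode 0
Mode 0: flow for 0.8769 to horizon, guard not reached → x = (0.6212, -0.3401)

1 1.1240 1->0
final: 0 0.6212 -0.3401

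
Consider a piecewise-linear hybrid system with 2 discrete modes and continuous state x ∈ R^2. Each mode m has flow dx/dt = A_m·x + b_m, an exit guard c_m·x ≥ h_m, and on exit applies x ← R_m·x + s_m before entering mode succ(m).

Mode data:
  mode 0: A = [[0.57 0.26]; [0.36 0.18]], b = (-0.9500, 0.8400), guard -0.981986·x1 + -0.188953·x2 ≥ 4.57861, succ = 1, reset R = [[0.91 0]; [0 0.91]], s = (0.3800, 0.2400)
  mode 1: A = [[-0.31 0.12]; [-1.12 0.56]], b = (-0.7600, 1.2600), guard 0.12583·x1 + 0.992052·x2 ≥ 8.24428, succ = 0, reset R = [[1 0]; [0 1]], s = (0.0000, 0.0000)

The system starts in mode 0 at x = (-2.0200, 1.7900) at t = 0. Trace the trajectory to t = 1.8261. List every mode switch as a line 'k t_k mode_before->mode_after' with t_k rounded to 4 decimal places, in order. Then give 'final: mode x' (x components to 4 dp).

Mode 0: guard c·x = 4.5786 hit at Δt = 1.2641 (t = 1.2641), x⁻ = (-5.0021, 1.7646) → reset → x⁺ = (-4.1719, 1.8457), jump to mode 1
Mode 1: flow for 0.5620 to horizon, guard not reached → x = (-3.6471, 6.2756)

1 1.2641 0->1
final: 1 -3.6471 6.2756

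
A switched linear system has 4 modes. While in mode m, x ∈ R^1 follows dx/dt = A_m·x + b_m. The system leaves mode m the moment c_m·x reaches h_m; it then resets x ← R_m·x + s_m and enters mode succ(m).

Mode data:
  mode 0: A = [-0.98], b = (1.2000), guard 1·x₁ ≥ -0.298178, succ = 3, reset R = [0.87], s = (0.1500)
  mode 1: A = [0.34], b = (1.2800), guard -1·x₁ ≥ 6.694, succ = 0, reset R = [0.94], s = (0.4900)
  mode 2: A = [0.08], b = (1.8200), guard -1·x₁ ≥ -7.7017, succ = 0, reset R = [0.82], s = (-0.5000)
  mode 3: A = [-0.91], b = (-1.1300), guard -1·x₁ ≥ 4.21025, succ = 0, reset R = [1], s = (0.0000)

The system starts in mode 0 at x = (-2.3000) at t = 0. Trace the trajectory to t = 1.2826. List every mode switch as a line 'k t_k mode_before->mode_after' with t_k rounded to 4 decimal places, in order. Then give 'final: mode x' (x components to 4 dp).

1 0.8564 0->3
final: 3 -0.4734

Mode 0: guard c·x = -0.2982 hit at Δt = 0.8564 (t = 0.8564), x⁻ = (-0.2982) → reset → x⁺ = (-0.1094), jump to mode 3
Mode 3: flow for 0.4262 to horizon, guard not reached → x = (-0.4734)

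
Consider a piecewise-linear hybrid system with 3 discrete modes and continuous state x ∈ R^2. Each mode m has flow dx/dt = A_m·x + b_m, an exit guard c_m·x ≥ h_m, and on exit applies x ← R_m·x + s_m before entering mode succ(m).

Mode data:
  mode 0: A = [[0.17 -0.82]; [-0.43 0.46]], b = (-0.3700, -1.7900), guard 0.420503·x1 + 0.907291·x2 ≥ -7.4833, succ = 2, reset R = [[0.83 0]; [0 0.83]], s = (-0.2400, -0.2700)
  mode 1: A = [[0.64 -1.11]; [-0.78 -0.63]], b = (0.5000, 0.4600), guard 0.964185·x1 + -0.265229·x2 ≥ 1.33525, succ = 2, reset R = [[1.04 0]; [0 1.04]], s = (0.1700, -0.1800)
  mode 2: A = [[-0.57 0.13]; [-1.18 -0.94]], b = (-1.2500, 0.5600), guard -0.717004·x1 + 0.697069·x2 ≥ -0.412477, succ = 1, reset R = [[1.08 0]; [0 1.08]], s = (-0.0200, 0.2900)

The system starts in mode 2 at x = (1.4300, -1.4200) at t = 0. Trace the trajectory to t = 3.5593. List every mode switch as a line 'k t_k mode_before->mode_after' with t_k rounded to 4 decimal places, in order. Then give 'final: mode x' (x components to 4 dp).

Mode 2: guard c·x = -0.4125 hit at Δt = 0.8586 (t = 0.8586), x⁻ = (-0.0676, -0.6613) → reset → x⁺ = (-0.0930, -0.4242), jump to mode 1
Mode 1: guard c·x = 1.3353 hit at Δt = 1.3442 (t = 2.2028), x⁻ = (1.3252, -0.2168) → reset → x⁺ = (1.5482, -0.4055), jump to mode 2
Mode 2: guard c·x = -0.4125 hit at Δt = 0.7498 (t = 2.9526), x⁻ = (0.2087, -0.3771) → reset → x⁺ = (0.2053, -0.1173), jump to mode 1
Mode 1: flow for 0.6067 to horizon, guard not reached → x = (0.7182, -0.0315)

1 0.8586 2->1
2 2.2028 1->2
3 2.9526 2->1
final: 1 0.7182 -0.0315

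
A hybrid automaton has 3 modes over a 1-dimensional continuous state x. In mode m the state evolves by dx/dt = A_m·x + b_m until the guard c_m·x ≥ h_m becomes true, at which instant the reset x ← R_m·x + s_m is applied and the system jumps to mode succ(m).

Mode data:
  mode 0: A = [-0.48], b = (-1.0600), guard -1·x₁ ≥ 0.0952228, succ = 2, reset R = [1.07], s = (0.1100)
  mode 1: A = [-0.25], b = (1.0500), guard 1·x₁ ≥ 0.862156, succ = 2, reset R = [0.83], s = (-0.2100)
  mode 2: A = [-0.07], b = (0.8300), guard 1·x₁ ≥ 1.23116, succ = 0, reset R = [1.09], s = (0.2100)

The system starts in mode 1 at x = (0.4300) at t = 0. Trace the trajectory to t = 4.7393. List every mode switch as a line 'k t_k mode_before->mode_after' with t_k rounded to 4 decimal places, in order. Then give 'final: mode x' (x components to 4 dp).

Mode 1: guard c·x = 0.8622 hit at Δt = 0.4870 (t = 0.4870), x⁻ = (0.8622) → reset → x⁺ = (0.5056), jump to mode 2
Mode 2: guard c·x = 1.2312 hit at Δt = 0.9436 (t = 1.4306), x⁻ = (1.2312) → reset → x⁺ = (1.5520), jump to mode 0
Mode 0: guard c·x = 0.0952 hit at Δt = 1.2007 (t = 2.6313), x⁻ = (-0.0952) → reset → x⁺ = (0.0081), jump to mode 2
Mode 2: guard c·x = 1.2312 hit at Δt = 1.5563 (t = 4.1876), x⁻ = (1.2312) → reset → x⁺ = (1.5520), jump to mode 0
Mode 0: flow for 0.5517 to horizon, guard not reached → x = (0.6772)

1 0.4870 1->2
2 1.4306 2->0
3 2.6313 0->2
4 4.1876 2->0
final: 0 0.6772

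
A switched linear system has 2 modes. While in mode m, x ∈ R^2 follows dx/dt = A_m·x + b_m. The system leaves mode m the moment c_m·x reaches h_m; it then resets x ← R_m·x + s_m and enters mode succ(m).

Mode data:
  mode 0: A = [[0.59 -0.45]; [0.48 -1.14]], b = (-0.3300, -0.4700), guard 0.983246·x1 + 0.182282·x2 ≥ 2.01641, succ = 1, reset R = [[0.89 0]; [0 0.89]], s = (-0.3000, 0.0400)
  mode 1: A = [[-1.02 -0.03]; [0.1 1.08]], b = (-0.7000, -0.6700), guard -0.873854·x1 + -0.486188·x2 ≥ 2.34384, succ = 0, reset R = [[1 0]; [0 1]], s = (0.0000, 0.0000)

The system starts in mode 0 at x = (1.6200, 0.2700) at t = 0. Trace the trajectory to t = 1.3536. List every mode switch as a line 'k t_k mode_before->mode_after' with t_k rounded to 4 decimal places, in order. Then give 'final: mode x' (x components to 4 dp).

1 0.6197 0->1
final: 1 0.3325 0.0535

Mode 0: guard c·x = 2.0164 hit at Δt = 0.6197 (t = 0.6197), x⁻ = (1.9929, 0.3121) → reset → x⁺ = (1.4737, 0.3178), jump to mode 1
Mode 1: flow for 0.7339 to horizon, guard not reached → x = (0.3325, 0.0535)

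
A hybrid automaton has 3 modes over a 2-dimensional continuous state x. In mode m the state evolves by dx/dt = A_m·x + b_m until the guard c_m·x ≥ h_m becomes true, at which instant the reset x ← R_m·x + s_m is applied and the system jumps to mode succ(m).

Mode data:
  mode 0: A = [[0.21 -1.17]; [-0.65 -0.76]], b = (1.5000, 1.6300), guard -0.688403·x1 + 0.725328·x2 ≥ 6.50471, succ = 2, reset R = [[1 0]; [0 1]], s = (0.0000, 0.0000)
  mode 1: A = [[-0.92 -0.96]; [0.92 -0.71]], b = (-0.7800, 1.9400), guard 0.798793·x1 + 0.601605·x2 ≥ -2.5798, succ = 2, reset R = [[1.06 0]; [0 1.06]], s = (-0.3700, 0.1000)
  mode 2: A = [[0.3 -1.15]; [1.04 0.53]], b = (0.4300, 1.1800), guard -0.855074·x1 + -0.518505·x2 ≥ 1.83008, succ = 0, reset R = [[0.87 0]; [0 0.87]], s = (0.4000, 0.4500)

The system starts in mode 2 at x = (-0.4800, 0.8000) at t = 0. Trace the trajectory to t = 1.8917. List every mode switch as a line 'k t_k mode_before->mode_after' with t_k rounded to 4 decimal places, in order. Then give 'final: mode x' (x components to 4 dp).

1 1.5539 2->0
final: 0 -2.5452 2.1587

Mode 2: guard c·x = 1.8301 hit at Δt = 1.5539 (t = 1.5539), x⁻ = (-2.9270, 1.2974) → reset → x⁺ = (-2.1465, 1.5787), jump to mode 0
Mode 0: flow for 0.3378 to horizon, guard not reached → x = (-2.5452, 2.1587)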